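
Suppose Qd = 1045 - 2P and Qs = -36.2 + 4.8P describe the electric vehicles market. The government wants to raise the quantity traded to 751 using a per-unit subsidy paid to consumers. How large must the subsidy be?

Required subsidy s = 17 per unit

At Q = 751, invert demand for the buyer price: Pb = (1045 − 751)/2 = 147; invert supply for the seller price: Ps = (751 − (-36.2))/4.8 = 164.
The subsidy must fill the gap: s = Ps − Pb = 164 − 147 = 17.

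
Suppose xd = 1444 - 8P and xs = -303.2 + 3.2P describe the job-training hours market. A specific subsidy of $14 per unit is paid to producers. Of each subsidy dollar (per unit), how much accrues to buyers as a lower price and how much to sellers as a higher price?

Pre-subsidy: 1444 - 8P = -303.2 + 3.2P gives P* = 156, x* = 196.
With the subsidy, sellers receive Ps = Pb + 14 for each unit, where Pb is the price buyers pay.
Supply in terms of Pb becomes xs = -303.2 + 3.2(Pb + 14) = -258.4 + 3.2Pb. Setting this equal to demand: 1444 - 8Pb = -258.4 + 3.2Pb, so Pb = 152.
Sellers receive Ps = 152 + 14 = 166; x' = 1444 − 8·152 = 228.
Buyers' price falls by P* − Pb = 156 − 152 = 4; sellers' price rises by Ps − P* = 166 − 156 = 10.

Buyers gain $4 per unit; sellers gain $10 per unit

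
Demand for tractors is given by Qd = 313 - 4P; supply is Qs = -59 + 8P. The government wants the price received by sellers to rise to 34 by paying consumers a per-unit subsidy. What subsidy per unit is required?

At a seller price of 34, quantity supplied is -59 + 8·34 = 213.
Buyers absorb 213 only when they pay Pb with 313 − 4·Pb = 213, i.e. Pb = 25.
s = Ps − Pb = 34 − 25 = 9.

Required subsidy s = 9 per unit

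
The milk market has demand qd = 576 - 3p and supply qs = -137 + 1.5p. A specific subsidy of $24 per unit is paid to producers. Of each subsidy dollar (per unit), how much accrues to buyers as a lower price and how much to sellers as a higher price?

Pre-subsidy: 576 - 3p = -137 + 1.5p gives p* = 1426/9, q* = 302/3.
With the subsidy, sellers receive ps = pb + 24 for each unit, where pb is the price buyers pay.
Supply in terms of pb becomes qs = -137 + 1.5(pb + 24) = -101 + 1.5pb. Setting this equal to demand: 576 - 3pb = -101 + 1.5pb, so pb = 1354/9.
Sellers receive ps = 1354/9 + 24 = 1570/9; q' = 576 − 3·(1354/9) = 374/3.
Buyers' price falls by p* − pb = 1426/9 − 1354/9 = 8; sellers' price rises by ps − p* = 1570/9 − 1426/9 = 16.

Buyers gain $8 per unit; sellers gain $16 per unit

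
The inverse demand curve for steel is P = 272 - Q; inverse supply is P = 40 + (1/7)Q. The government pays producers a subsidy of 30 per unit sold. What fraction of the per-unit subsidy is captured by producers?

Pre-subsidy: 272 - Q = 40 + (1/7)Q gives Q* = 203 and P* = 69.
With the subsidy, sellers receive Ps = Pb + 30 for each unit, where Pb is the price buyers pay.
On the curves, Pb = 272 - Q and Ps = 40 + (1/7)Q; the wedge Ps − Pb = 30 gives 40 + (1/7)Q − (272 - Q) = 30, so Q' = 229.25.
Then Pb = 272 − 1·229.25 = 42.75 and Ps = 40 + (1/7)·229.25 = 72.75.
Buyers' price falls by P* − Pb = 69 − 42.75 = 26.25; sellers' price rises by Ps − P* = 72.75 − 69 = 3.75.
So producers capture 3.75/30 = 0.125 of each unit of subsidy.

Producer share = 0.125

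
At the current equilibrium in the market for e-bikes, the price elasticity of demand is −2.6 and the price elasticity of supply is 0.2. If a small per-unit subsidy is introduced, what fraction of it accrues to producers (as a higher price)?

Producer share = 13/14

For a small subsidy around the equilibrium, the benefit split depends on the relative slopes, which at a point are proportional to the elasticities.
Buyer share = εs/(εs + |εd|) = 0.2/(0.2 + 2.6) = 1/14; seller share = |εd|/(εs + |εd|) = 13/14.
So producers capture 13/14 of the subsidy.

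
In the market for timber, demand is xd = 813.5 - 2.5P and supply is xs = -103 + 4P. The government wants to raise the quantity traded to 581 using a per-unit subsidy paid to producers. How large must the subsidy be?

At x = 581, invert demand for the buyer price: Pb = (813.5 − 581)/2.5 = 93; invert supply for the seller price: Ps = (581 − (-103))/4 = 171.
The subsidy must fill the gap: s = Ps − Pb = 171 − 93 = 78.

Required subsidy s = 78 per unit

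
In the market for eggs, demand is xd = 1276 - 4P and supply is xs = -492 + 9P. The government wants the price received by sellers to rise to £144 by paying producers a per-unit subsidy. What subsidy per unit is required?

At a seller price of 144, quantity supplied is -492 + 9·144 = 804.
Buyers absorb 804 only when they pay Pb with 1276 − 4·Pb = 804, i.e. Pb = 118.
s = Ps − Pb = 144 − 118 = 26.

Required subsidy s = £26 per unit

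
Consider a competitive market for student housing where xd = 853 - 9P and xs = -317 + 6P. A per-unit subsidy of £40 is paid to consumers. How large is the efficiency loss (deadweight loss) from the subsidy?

Deadweight loss = £2880

Pre-subsidy: 853 - 9P = -317 + 6P gives P* = 78, x* = 151.
With the rebate, buyers effectively pay Pb = Ps − 40, where Ps is the price sellers receive.
Demand in terms of Ps becomes xd = 853 − 9(Ps − 40) = 1213 - 9Ps. Setting this equal to supply: 1213 - 9Ps = -317 + 6Ps, so Ps = 102.
Buyers pay Pb = 102 − 40 = 62; x' = -317 + 6·102 = 295.
The subsidy expands output by 295 − 151 = 144 past the efficient level; on those units the gap between marginal cost and willingness to pay runs from 0 up to 40.
DWL = ½ × 40 × 144 = 2880.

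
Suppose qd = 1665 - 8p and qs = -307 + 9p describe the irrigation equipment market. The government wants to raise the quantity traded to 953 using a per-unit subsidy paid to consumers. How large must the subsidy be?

At q = 953, invert demand for the buyer price: pb = (1665 − 953)/8 = 89; invert supply for the seller price: ps = (953 − (-307))/9 = 140.
The subsidy must fill the gap: s = ps − pb = 140 − 89 = 51.

Required subsidy s = 51 per unit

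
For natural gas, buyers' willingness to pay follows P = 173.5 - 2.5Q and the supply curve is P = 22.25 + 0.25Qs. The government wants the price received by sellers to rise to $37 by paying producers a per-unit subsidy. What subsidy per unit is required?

Required subsidy s = $11 per unit

At a seller price of 37, quantity supplied is -89 + 4·37 = 59.
Buyers absorb 59 only when they pay Pb = 173.5 − 2.5·59 = 26.
s = Ps − Pb = 37 − 26 = 11.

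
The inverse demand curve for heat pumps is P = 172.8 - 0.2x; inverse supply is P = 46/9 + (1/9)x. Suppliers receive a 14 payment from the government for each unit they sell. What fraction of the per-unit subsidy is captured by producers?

Producer share = 5/14

Pre-subsidy: 172.8 - 0.2x = 46/9 + (1/9)x gives x* = 539 and P* = 65.
With the subsidy, sellers receive Ps = Pb + 14 for each unit, where Pb is the price buyers pay.
On the curves, Pb = 172.8 - 0.2x and Ps = 46/9 + (1/9)x; the wedge Ps − Pb = 14 gives 46/9 + (1/9)x − (172.8 - 0.2x) = 14, so x' = 584.
Then Pb = 172.8 − 0.2·584 = 56 and Ps = 46/9 + (1/9)·584 = 70.
Buyers' price falls by P* − Pb = 65 − 56 = 9; sellers' price rises by Ps − P* = 70 − 65 = 5.
So producers capture 5/14 = 5/14 of each unit of subsidy.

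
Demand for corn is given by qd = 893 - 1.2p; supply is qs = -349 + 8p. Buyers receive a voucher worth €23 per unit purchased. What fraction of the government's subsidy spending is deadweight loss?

DWL / government spending = 12/755

Pre-subsidy: 893 - 1.2p = -349 + 8p gives p* = 135, q* = 731.
With the rebate, buyers effectively pay pb = ps − 23, where ps is the price sellers receive.
Demand in terms of ps becomes qd = 893 − 1.2(ps − 23) = 920.6 - 1.2ps. Setting this equal to supply: 920.6 - 1.2ps = -349 + 8ps, so ps = 138.
Buyers pay pb = 138 − 23 = 115; q' = -349 + 8·138 = 755.
ΔCS = ½(731 + 755)(135 − 115) = 14860; ΔPS = ½(731 + 755)(138 − 135) = 2229.
Government spending = 23 × 755 = 17365.
DWL = ½ × 23 × (755 − 731) = 276; fraction = 276 / 17365 = 12/755.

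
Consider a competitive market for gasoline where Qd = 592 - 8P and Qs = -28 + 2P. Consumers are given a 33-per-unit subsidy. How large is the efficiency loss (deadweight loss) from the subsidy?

Pre-subsidy: 592 - 8P = -28 + 2P gives P* = 62, Q* = 96.
With the rebate, buyers effectively pay Pb = Ps − 33, where Ps is the price sellers receive.
Demand in terms of Ps becomes Qd = 592 − 8(Ps − 33) = 856 - 8Ps. Setting this equal to supply: 856 - 8Ps = -28 + 2Ps, so Ps = 88.4.
Buyers pay Pb = 88.4 − 33 = 55.4; Q' = -28 + 2·88.4 = 148.8.
The subsidy expands output by 148.8 − 96 = 52.8 past the efficient level; on those units the gap between marginal cost and willingness to pay runs from 0 up to 33.
DWL = ½ × 33 × 52.8 = 871.2.

Deadweight loss = 871.2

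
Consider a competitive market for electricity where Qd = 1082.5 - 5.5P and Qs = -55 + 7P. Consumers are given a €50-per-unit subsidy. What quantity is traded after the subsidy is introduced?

Pre-subsidy: 1082.5 - 5.5P = -55 + 7P gives P* = 91, Q* = 582.
With the rebate, buyers effectively pay Pb = Ps − 50, where Ps is the price sellers receive.
Demand in terms of Ps becomes Qd = 1082.5 − 5.5(Ps − 50) = 1357.5 - 5.5Ps. Setting this equal to supply: 1357.5 - 5.5Ps = -55 + 7Ps, so Ps = 113.
Buyers pay Pb = 113 − 50 = 63; Q' = -55 + 7·113 = 736.

Q' = 736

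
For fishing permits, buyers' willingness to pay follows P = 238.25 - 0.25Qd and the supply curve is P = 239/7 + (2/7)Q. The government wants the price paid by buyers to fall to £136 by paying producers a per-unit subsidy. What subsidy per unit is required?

At a buyer price of 136, quantity demanded is 953 − 4·136 = 409.
Sellers supply 409 only when they receive Ps = 239/7 + (2/7)·409 = 151.
s = Ps − Pb = 151 − 136 = 15.

Required subsidy s = £15 per unit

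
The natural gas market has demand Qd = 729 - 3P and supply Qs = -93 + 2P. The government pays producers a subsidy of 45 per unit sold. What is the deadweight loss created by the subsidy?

Pre-subsidy: 729 - 3P = -93 + 2P gives P* = 164.4, Q* = 235.8.
With the subsidy, sellers receive Ps = Pb + 45 for each unit, where Pb is the price buyers pay.
Supply in terms of Pb becomes Qs = -93 + 2(Pb + 45) = -3 + 2Pb. Setting this equal to demand: 729 - 3Pb = -3 + 2Pb, so Pb = 146.4.
Sellers receive Ps = 146.4 + 45 = 191.4; Q' = 729 − 3·146.4 = 289.8.
The subsidy expands output by 289.8 − 235.8 = 54 past the efficient level; on those units the gap between marginal cost and willingness to pay runs from 0 up to 45.
DWL = ½ × 45 × 54 = 1215.

Deadweight loss = 1215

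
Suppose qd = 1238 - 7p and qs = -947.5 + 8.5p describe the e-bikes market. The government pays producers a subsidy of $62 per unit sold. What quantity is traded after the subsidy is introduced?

q' = 489

Pre-subsidy: 1238 - 7p = -947.5 + 8.5p gives p* = 141, q* = 251.
With the subsidy, sellers receive ps = pb + 62 for each unit, where pb is the price buyers pay.
Supply in terms of pb becomes qs = -947.5 + 8.5(pb + 62) = -420.5 + 8.5pb. Setting this equal to demand: 1238 - 7pb = -420.5 + 8.5pb, so pb = 107.
Sellers receive ps = 107 + 62 = 169; q' = 1238 − 7·107 = 489.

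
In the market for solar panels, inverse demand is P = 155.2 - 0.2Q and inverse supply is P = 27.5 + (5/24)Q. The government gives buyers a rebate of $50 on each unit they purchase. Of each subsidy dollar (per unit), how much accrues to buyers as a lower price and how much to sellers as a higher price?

Pre-subsidy: 155.2 - 0.2Q = 27.5 + (5/24)Q gives Q* = 15324/49 and P* = 4540/49.
With the rebate, buyers effectively pay Pb = Ps − 50, where Ps is the price sellers receive.
On the curves, Pb = 155.2 - 0.2Q and Ps = 27.5 + (5/24)Q; the wedge Ps − Pb = 50 gives 27.5 + (5/24)Q − (155.2 - 0.2Q) = 50, so Q' = 21324/49.
Then Pb = 155.2 − 0.2·(21324/49) = 3340/49 and Ps = 27.5 + (5/24)·(21324/49) = 5790/49.
Buyers' price falls by P* − Pb = 4540/49 − 3340/49 = 1200/49; sellers' price rises by Ps − P* = 5790/49 − 4540/49 = 1250/49.

Buyers gain 1200/49 per unit; sellers gain 1250/49 per unit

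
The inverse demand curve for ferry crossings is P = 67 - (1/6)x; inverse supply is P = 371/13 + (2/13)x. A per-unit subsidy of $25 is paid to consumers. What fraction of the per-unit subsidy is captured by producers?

Producer share = 0.48

Pre-subsidy: 67 - (1/6)x = 371/13 + (2/13)x gives x* = 120 and P* = 47.
With the rebate, buyers effectively pay Pb = Ps − 25, where Ps is the price sellers receive.
On the curves, Pb = 67 - (1/6)x and Ps = 371/13 + (2/13)x; the wedge Ps − Pb = 25 gives 371/13 + (2/13)x − (67 - (1/6)x) = 25, so x' = 198.
Then Pb = 67 − (1/6)·198 = 34 and Ps = 371/13 + (2/13)·198 = 59.
Buyers' price falls by P* − Pb = 47 − 34 = 13; sellers' price rises by Ps − P* = 59 − 47 = 12.
So producers capture 12/25 = 0.48 of each unit of subsidy.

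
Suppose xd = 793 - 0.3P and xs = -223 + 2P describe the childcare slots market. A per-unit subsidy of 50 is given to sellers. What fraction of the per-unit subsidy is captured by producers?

Pre-subsidy: 793 - 0.3P = -223 + 2P gives P* = 10160/23, x* = 15191/23.
With the subsidy, sellers receive Ps = Pb + 50 for each unit, where Pb is the price buyers pay.
Supply in terms of Pb becomes xs = -223 + 2(Pb + 50) = -123 + 2Pb. Setting this equal to demand: 793 - 0.3Pb = -123 + 2Pb, so Pb = 9160/23.
Sellers receive Ps = 9160/23 + 50 = 10310/23; x' = 793 − 0.3·(9160/23) = 15491/23.
Buyers' price falls by P* − Pb = 10160/23 − 9160/23 = 1000/23; sellers' price rises by Ps − P* = 10310/23 − 10160/23 = 150/23.
So producers capture (150/23)/50 = 3/23 of each unit of subsidy.

Producer share = 3/23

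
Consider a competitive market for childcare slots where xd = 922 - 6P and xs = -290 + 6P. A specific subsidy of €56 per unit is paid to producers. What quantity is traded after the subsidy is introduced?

Pre-subsidy: 922 - 6P = -290 + 6P gives P* = 101, x* = 316.
With the subsidy, sellers receive Ps = Pb + 56 for each unit, where Pb is the price buyers pay.
Supply in terms of Pb becomes xs = -290 + 6(Pb + 56) = 46 + 6Pb. Setting this equal to demand: 922 - 6Pb = 46 + 6Pb, so Pb = 73.
Sellers receive Ps = 73 + 56 = 129; x' = 922 − 6·73 = 484.

x' = 484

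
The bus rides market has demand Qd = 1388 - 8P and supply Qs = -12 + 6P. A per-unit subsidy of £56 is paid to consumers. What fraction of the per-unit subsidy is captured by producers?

Producer share = 4/7

Pre-subsidy: 1388 - 8P = -12 + 6P gives P* = 100, Q* = 588.
With the rebate, buyers effectively pay Pb = Ps − 56, where Ps is the price sellers receive.
Demand in terms of Ps becomes Qd = 1388 − 8(Ps − 56) = 1836 - 8Ps. Setting this equal to supply: 1836 - 8Ps = -12 + 6Ps, so Ps = 132.
Buyers pay Pb = 132 − 56 = 76; Q' = -12 + 6·132 = 780.
Buyers' price falls by P* − Pb = 100 − 76 = 24; sellers' price rises by Ps − P* = 132 − 100 = 32.
So producers capture 32/56 = 4/7 of each unit of subsidy.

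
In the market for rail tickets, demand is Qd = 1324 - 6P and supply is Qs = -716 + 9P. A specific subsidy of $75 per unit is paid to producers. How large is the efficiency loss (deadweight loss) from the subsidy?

Deadweight loss = $10125

Pre-subsidy: 1324 - 6P = -716 + 9P gives P* = 136, Q* = 508.
With the subsidy, sellers receive Ps = Pb + 75 for each unit, where Pb is the price buyers pay.
Supply in terms of Pb becomes Qs = -716 + 9(Pb + 75) = -41 + 9Pb. Setting this equal to demand: 1324 - 6Pb = -41 + 9Pb, so Pb = 91.
Sellers receive Ps = 91 + 75 = 166; Q' = 1324 − 6·91 = 778.
The subsidy expands output by 778 − 508 = 270 past the efficient level; on those units the gap between marginal cost and willingness to pay runs from 0 up to 75.
DWL = ½ × 75 × 270 = 10125.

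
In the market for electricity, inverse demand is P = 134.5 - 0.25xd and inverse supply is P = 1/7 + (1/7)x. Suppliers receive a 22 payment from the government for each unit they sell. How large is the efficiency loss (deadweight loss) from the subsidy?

Pre-subsidy: 134.5 - 0.25x = 1/7 + (1/7)x gives x* = 342 and P* = 49.
With the subsidy, sellers receive Ps = Pb + 22 for each unit, where Pb is the price buyers pay.
On the curves, Pb = 134.5 - 0.25x and Ps = 1/7 + (1/7)x; the wedge Ps − Pb = 22 gives 1/7 + (1/7)x − (134.5 - 0.25x) = 22, so x' = 398.
Then Pb = 134.5 − 0.25·398 = 35 and Ps = 1/7 + (1/7)·398 = 57.
The subsidy expands output by 398 − 342 = 56 past the efficient level; on those units the gap between marginal cost and willingness to pay runs from 0 up to 22.
DWL = ½ × 22 × 56 = 616.

Deadweight loss = 616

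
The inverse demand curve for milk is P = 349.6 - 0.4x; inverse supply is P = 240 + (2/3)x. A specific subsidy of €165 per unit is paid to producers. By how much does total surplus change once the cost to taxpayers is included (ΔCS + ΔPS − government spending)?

Net change in total surplus = -€12761.71875

Pre-subsidy: 349.6 - 0.4x = 240 + (2/3)x gives x* = 102.75 and P* = 308.5.
With the subsidy, sellers receive Ps = Pb + 165 for each unit, where Pb is the price buyers pay.
On the curves, Pb = 349.6 - 0.4x and Ps = 240 + (2/3)x; the wedge Ps − Pb = 165 gives 240 + (2/3)x − (349.6 - 0.4x) = 165, so x' = 257.4375.
Then Pb = 349.6 − 0.4·257.4375 = 246.625 and Ps = 240 + (2/3)·257.4375 = 411.625.
ΔCS = ½(102.75 + 257.4375)(308.5 − 246.625) = 11143.30078125; ΔPS = ½(102.75 + 257.4375)(411.625 − 308.5) = 18572.16796875.
Government spending = 165 × 257.4375 = 42477.1875.
Net change = 11143.30078125 + 18572.16796875 − 42477.1875 = -12761.71875. The loss equals the DWL triangle ½·165·154.6875.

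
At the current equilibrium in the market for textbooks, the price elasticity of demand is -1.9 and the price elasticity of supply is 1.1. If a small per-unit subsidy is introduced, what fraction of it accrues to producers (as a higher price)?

For a small subsidy around the equilibrium, the benefit split depends on the relative slopes, which at a point are proportional to the elasticities.
Buyer share = εs/(εs + |εd|) = 1.1/(1.1 + 1.9) = 11/30; seller share = |εd|/(εs + |εd|) = 19/30.
So producers capture 19/30 of the subsidy.

Producer share = 19/30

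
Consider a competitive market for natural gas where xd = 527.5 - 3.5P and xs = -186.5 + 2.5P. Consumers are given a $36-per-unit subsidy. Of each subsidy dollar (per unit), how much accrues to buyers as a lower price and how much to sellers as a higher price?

Pre-subsidy: 527.5 - 3.5P = -186.5 + 2.5P gives P* = 119, x* = 111.
With the rebate, buyers effectively pay Pb = Ps − 36, where Ps is the price sellers receive.
Demand in terms of Ps becomes xd = 527.5 − 3.5(Ps − 36) = 653.5 - 3.5Ps. Setting this equal to supply: 653.5 - 3.5Ps = -186.5 + 2.5Ps, so Ps = 140.
Buyers pay Pb = 140 − 36 = 104; x' = -186.5 + 2.5·140 = 163.5.
Buyers' price falls by P* − Pb = 119 − 104 = 15; sellers' price rises by Ps − P* = 140 − 119 = 21.

Buyers gain $15 per unit; sellers gain $21 per unit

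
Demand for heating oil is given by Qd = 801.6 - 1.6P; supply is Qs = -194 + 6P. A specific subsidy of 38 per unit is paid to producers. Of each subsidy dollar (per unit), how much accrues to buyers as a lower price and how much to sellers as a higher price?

Buyers gain 30 per unit; sellers gain 8 per unit

Pre-subsidy: 801.6 - 1.6P = -194 + 6P gives P* = 131, Q* = 592.
With the subsidy, sellers receive Ps = Pb + 38 for each unit, where Pb is the price buyers pay.
Supply in terms of Pb becomes Qs = -194 + 6(Pb + 38) = 34 + 6Pb. Setting this equal to demand: 801.6 - 1.6Pb = 34 + 6Pb, so Pb = 101.
Sellers receive Ps = 101 + 38 = 139; Q' = 801.6 − 1.6·101 = 640.
Buyers' price falls by P* − Pb = 131 − 101 = 30; sellers' price rises by Ps − P* = 139 − 131 = 8.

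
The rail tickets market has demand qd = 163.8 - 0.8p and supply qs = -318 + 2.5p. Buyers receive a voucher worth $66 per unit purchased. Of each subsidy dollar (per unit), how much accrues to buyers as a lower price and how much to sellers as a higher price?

Pre-subsidy: 163.8 - 0.8p = -318 + 2.5p gives p* = 146, q* = 47.
With the rebate, buyers effectively pay pb = ps − 66, where ps is the price sellers receive.
Demand in terms of ps becomes qd = 163.8 − 0.8(ps − 66) = 216.6 - 0.8ps. Setting this equal to supply: 216.6 - 0.8ps = -318 + 2.5ps, so ps = 162.
Buyers pay pb = 162 − 66 = 96; q' = -318 + 2.5·162 = 87.
Buyers' price falls by p* − pb = 146 − 96 = 50; sellers' price rises by ps − p* = 162 − 146 = 16.

Buyers gain $50 per unit; sellers gain $16 per unit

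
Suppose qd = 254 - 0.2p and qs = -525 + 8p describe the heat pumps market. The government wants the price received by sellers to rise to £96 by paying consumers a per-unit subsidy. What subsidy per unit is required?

At a seller price of 96, quantity supplied is -525 + 8·96 = 243.
Buyers absorb 243 only when they pay pb with 254 − 0.2·pb = 243, i.e. pb = 55.
s = ps − pb = 96 − 55 = 41.

Required subsidy s = £41 per unit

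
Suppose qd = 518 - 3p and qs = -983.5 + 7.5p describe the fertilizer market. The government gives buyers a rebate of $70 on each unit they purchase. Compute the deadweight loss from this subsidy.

Pre-subsidy: 518 - 3p = -983.5 + 7.5p gives p* = 143, q* = 89.
With the rebate, buyers effectively pay pb = ps − 70, where ps is the price sellers receive.
Demand in terms of ps becomes qd = 518 − 3(ps − 70) = 728 - 3ps. Setting this equal to supply: 728 - 3ps = -983.5 + 7.5ps, so ps = 163.
Buyers pay pb = 163 − 70 = 93; q' = -983.5 + 7.5·163 = 239.
The subsidy expands output by 239 − 89 = 150 past the efficient level; on those units the gap between marginal cost and willingness to pay runs from 0 up to 70.
DWL = ½ × 70 × 150 = 5250.

Deadweight loss = $5250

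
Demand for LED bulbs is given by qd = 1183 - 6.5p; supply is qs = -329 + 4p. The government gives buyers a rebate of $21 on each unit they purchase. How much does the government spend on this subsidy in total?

Government cost = $6279

Pre-subsidy: 1183 - 6.5p = -329 + 4p gives p* = 144, q* = 247.
With the rebate, buyers effectively pay pb = ps − 21, where ps is the price sellers receive.
Demand in terms of ps becomes qd = 1183 − 6.5(ps − 21) = 1319.5 - 6.5ps. Setting this equal to supply: 1319.5 - 6.5ps = -329 + 4ps, so ps = 157.
Buyers pay pb = 157 − 21 = 136; q' = -329 + 4·157 = 299.
Government outlay = subsidy × quantity = 21 × 299 = 6279.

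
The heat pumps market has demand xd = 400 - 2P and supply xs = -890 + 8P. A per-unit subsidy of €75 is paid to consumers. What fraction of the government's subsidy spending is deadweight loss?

Pre-subsidy: 400 - 2P = -890 + 8P gives P* = 129, x* = 142.
With the rebate, buyers effectively pay Pb = Ps − 75, where Ps is the price sellers receive.
Demand in terms of Ps becomes xd = 400 − 2(Ps − 75) = 550 - 2Ps. Setting this equal to supply: 550 - 2Ps = -890 + 8Ps, so Ps = 144.
Buyers pay Pb = 144 − 75 = 69; x' = -890 + 8·144 = 262.
ΔCS = ½(142 + 262)(129 − 69) = 12120; ΔPS = ½(142 + 262)(144 − 129) = 3030.
Government spending = 75 × 262 = 19650.
DWL = ½ × 75 × (262 − 142) = 4500; fraction = 4500 / 19650 = 30/131.

DWL / government spending = 30/131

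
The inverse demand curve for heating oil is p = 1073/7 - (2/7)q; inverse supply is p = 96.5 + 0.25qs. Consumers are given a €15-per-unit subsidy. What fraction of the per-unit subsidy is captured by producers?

Producer share = 7/15

Pre-subsidy: 1073/7 - (2/7)q = 96.5 + 0.25q gives q* = 106 and p* = 123.
With the rebate, buyers effectively pay pb = ps − 15, where ps is the price sellers receive.
On the curves, pb = 1073/7 - (2/7)q and ps = 96.5 + 0.25q; the wedge ps − pb = 15 gives 96.5 + 0.25q − (1073/7 - (2/7)q) = 15, so q' = 134.
Then pb = 1073/7 − (2/7)·134 = 115 and ps = 96.5 + 0.25·134 = 130.
Buyers' price falls by p* − pb = 123 − 115 = 8; sellers' price rises by ps − p* = 130 − 123 = 7.
So producers capture 7/15 = 7/15 of each unit of subsidy.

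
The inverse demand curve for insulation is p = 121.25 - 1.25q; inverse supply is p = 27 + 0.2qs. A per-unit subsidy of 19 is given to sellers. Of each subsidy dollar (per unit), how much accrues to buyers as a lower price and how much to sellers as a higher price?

Pre-subsidy: 121.25 - 1.25q = 27 + 0.2q gives q* = 65 and p* = 40.
With the subsidy, sellers receive ps = pb + 19 for each unit, where pb is the price buyers pay.
On the curves, pb = 121.25 - 1.25q and ps = 27 + 0.2q; the wedge ps − pb = 19 gives 27 + 0.2q − (121.25 - 1.25q) = 19, so q' = 2265/29.
Then pb = 121.25 − 1.25·(2265/29) = 685/29 and ps = 27 + 0.2·(2265/29) = 1236/29.
Buyers' price falls by p* − pb = 40 − 685/29 = 475/29; sellers' price rises by ps − p* = 1236/29 − 40 = 76/29.

Buyers gain 475/29 per unit; sellers gain 76/29 per unit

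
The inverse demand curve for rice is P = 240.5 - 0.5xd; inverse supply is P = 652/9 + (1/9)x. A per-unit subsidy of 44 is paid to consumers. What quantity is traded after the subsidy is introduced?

x' = 347

Pre-subsidy: 240.5 - 0.5x = 652/9 + (1/9)x gives x* = 275 and P* = 103.
With the rebate, buyers effectively pay Pb = Ps − 44, where Ps is the price sellers receive.
On the curves, Pb = 240.5 - 0.5x and Ps = 652/9 + (1/9)x; the wedge Ps − Pb = 44 gives 652/9 + (1/9)x − (240.5 - 0.5x) = 44, so x' = 347.
Then Pb = 240.5 − 0.5·347 = 67 and Ps = 652/9 + (1/9)·347 = 111.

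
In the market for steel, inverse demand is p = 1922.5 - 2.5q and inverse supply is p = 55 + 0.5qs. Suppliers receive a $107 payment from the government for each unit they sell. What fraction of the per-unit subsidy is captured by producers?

Producer share = 1/6

Pre-subsidy: 1922.5 - 2.5q = 55 + 0.5q gives q* = 622.5 and p* = 366.25.
With the subsidy, sellers receive ps = pb + 107 for each unit, where pb is the price buyers pay.
On the curves, pb = 1922.5 - 2.5q and ps = 55 + 0.5q; the wedge ps − pb = 107 gives 55 + 0.5q − (1922.5 - 2.5q) = 107, so q' = 3949/6.
Then pb = 1922.5 − 2.5·(3949/6) = 3325/12 and ps = 55 + 0.5·(3949/6) = 4609/12.
Buyers' price falls by p* − pb = 366.25 − 3325/12 = 535/6; sellers' price rises by ps − p* = 4609/12 − 366.25 = 107/6.
So producers capture (107/6)/107 = 1/6 of each unit of subsidy.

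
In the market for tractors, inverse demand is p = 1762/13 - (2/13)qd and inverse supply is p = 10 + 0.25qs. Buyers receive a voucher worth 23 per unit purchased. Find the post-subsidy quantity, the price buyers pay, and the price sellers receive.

q' = 7724/21; buyers pay 1658/21; sellers receive 2141/21

Pre-subsidy: 1762/13 - (2/13)q = 10 + 0.25q gives q* = 2176/7 and p* = 614/7.
With the rebate, buyers effectively pay pb = ps − 23, where ps is the price sellers receive.
On the curves, pb = 1762/13 - (2/13)q and ps = 10 + 0.25q; the wedge ps − pb = 23 gives 10 + 0.25q − (1762/13 - (2/13)q) = 23, so q' = 7724/21.
Then pb = 1762/13 − (2/13)·(7724/21) = 1658/21 and ps = 10 + 0.25·(7724/21) = 2141/21.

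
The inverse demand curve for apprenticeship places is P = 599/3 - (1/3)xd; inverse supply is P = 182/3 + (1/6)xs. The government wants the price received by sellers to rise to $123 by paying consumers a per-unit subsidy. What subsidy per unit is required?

At a seller price of 123, quantity supplied is -364 + 6·123 = 374.
Buyers absorb 374 only when they pay Pb = 599/3 − (1/3)·374 = 75.
s = Ps − Pb = 123 − 75 = 48.

Required subsidy s = $48 per unit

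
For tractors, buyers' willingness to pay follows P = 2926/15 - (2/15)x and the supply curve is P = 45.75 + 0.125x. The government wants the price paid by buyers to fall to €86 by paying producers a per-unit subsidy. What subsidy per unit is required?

Required subsidy s = €62 per unit

At a buyer price of 86, quantity demanded is 1463 − 7.5·86 = 818.
Sellers supply 818 only when they receive Ps = 45.75 + 0.125·818 = 148.
s = Ps − Pb = 148 − 86 = 62.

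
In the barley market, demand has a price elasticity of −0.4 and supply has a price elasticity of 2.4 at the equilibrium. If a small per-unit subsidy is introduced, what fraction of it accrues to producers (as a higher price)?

Producer share = 1/7

For a small subsidy around the equilibrium, the benefit split depends on the relative slopes, which at a point are proportional to the elasticities.
Buyer share = εs/(εs + |εd|) = 2.4/(2.4 + 0.4) = 6/7; seller share = |εd|/(εs + |εd|) = 1/7.
So producers capture 1/7 of the subsidy.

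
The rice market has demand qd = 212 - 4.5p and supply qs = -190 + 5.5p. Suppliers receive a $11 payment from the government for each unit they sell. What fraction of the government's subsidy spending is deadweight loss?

Pre-subsidy: 212 - 4.5p = -190 + 5.5p gives p* = 40.2, q* = 31.1.
With the subsidy, sellers receive ps = pb + 11 for each unit, where pb is the price buyers pay.
Supply in terms of pb becomes qs = -190 + 5.5(pb + 11) = -129.5 + 5.5pb. Setting this equal to demand: 212 - 4.5pb = -129.5 + 5.5pb, so pb = 34.15.
Sellers receive ps = 34.15 + 11 = 45.15; q' = 212 − 4.5·34.15 = 58.325.
ΔCS = ½(31.1 + 58.325)(40.2 − 34.15) = 270.510625; ΔPS = ½(31.1 + 58.325)(45.15 − 40.2) = 221.326875.
Government spending = 11 × 58.325 = 641.575.
DWL = ½ × 11 × (58.325 − 31.1) = 149.7375; fraction = 149.7375 / 641.575 = 1089/4666.

DWL / government spending = 1089/4666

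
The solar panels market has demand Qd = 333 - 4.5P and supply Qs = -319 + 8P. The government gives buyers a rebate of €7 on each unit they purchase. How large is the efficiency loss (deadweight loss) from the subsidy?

Pre-subsidy: 333 - 4.5P = -319 + 8P gives P* = 52.16, Q* = 98.28.
With the rebate, buyers effectively pay Pb = Ps − 7, where Ps is the price sellers receive.
Demand in terms of Ps becomes Qd = 333 − 4.5(Ps − 7) = 364.5 - 4.5Ps. Setting this equal to supply: 364.5 - 4.5Ps = -319 + 8Ps, so Ps = 54.68.
Buyers pay Pb = 54.68 − 7 = 47.68; Q' = -319 + 8·54.68 = 118.44.
The subsidy expands output by 118.44 − 98.28 = 20.16 past the efficient level; on those units the gap between marginal cost and willingness to pay runs from 0 up to 7.
DWL = ½ × 7 × 20.16 = 70.56.

Deadweight loss = €70.56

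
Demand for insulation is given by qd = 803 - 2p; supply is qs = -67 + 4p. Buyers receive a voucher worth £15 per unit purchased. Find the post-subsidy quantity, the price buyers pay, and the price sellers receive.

q' = 533; buyers pay £135; sellers receive £150

Pre-subsidy: 803 - 2p = -67 + 4p gives p* = 145, q* = 513.
With the rebate, buyers effectively pay pb = ps − 15, where ps is the price sellers receive.
Demand in terms of ps becomes qd = 803 − 2(ps − 15) = 833 - 2ps. Setting this equal to supply: 833 - 2ps = -67 + 4ps, so ps = 150.
Buyers pay pb = 150 − 15 = 135; q' = -67 + 4·150 = 533.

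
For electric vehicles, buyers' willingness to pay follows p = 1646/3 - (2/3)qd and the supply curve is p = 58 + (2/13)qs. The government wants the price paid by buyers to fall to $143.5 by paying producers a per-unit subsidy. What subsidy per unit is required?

At a buyer price of 143.5, quantity demanded is 823 − 1.5·143.5 = 607.75.
Sellers supply 607.75 only when they receive ps = 58 + (2/13)·607.75 = 151.5.
s = ps − pb = 151.5 − 143.5 = 8.

Required subsidy s = $8 per unit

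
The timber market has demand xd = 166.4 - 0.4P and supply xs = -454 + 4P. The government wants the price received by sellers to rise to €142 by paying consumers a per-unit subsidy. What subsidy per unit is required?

At a seller price of 142, quantity supplied is -454 + 4·142 = 114.
Buyers absorb 114 only when they pay Pb with 166.4 − 0.4·Pb = 114, i.e. Pb = 131.
s = Ps − Pb = 142 − 131 = 11.

Required subsidy s = €11 per unit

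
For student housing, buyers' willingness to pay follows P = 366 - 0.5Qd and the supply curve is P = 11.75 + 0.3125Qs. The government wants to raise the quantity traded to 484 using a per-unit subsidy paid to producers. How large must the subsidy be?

At Q = 484, from the demand curve buyers pay Pb = 366 − 0.5·484 = 124; from the supply curve sellers need Ps = 11.75 + 0.3125·484 = 163.
The subsidy must fill the gap: s = Ps − Pb = 163 − 124 = 39.

Required subsidy s = 39 per unit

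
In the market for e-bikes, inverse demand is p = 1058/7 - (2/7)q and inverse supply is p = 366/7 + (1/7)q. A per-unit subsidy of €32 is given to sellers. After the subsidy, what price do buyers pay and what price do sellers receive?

Buyers pay 1342/21; sellers receive 2014/21

Pre-subsidy: 1058/7 - (2/7)q = 366/7 + (1/7)q gives q* = 692/3 and p* = 1790/21.
With the subsidy, sellers receive ps = pb + 32 for each unit, where pb is the price buyers pay.
On the curves, pb = 1058/7 - (2/7)q and ps = 366/7 + (1/7)q; the wedge ps − pb = 32 gives 366/7 + (1/7)q − (1058/7 - (2/7)q) = 32, so q' = 916/3.
Then pb = 1058/7 − (2/7)·(916/3) = 1342/21 and ps = 366/7 + (1/7)·(916/3) = 2014/21.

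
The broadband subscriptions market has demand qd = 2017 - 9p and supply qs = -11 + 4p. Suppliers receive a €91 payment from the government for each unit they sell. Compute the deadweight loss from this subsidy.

Deadweight loss = €11466

Pre-subsidy: 2017 - 9p = -11 + 4p gives p* = 156, q* = 613.
With the subsidy, sellers receive ps = pb + 91 for each unit, where pb is the price buyers pay.
Supply in terms of pb becomes qs = -11 + 4(pb + 91) = 353 + 4pb. Setting this equal to demand: 2017 - 9pb = 353 + 4pb, so pb = 128.
Sellers receive ps = 128 + 91 = 219; q' = 2017 − 9·128 = 865.
The subsidy expands output by 865 − 613 = 252 past the efficient level; on those units the gap between marginal cost and willingness to pay runs from 0 up to 91.
DWL = ½ × 91 × 252 = 11466.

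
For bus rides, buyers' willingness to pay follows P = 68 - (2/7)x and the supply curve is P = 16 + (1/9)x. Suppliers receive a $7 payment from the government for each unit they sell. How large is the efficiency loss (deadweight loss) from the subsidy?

Deadweight loss = $61.74

Pre-subsidy: 68 - (2/7)x = 16 + (1/9)x gives x* = 131.04 and P* = 30.56.
With the subsidy, sellers receive Ps = Pb + 7 for each unit, where Pb is the price buyers pay.
On the curves, Pb = 68 - (2/7)x and Ps = 16 + (1/9)x; the wedge Ps − Pb = 7 gives 16 + (1/9)x − (68 - (2/7)x) = 7, so x' = 148.68.
Then Pb = 68 − (2/7)·148.68 = 25.52 and Ps = 16 + (1/9)·148.68 = 32.52.
The subsidy expands output by 148.68 − 131.04 = 17.64 past the efficient level; on those units the gap between marginal cost and willingness to pay runs from 0 up to 7.
DWL = ½ × 7 × 17.64 = 61.74.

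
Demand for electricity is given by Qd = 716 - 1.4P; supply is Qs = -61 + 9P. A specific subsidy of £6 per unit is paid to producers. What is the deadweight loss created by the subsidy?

Deadweight loss = 567/26

Pre-subsidy: 716 - 1.4P = -61 + 9P gives P* = 3885/52, Q* = 31793/52.
With the subsidy, sellers receive Ps = Pb + 6 for each unit, where Pb is the price buyers pay.
Supply in terms of Pb becomes Qs = -61 + 9(Pb + 6) = -7 + 9Pb. Setting this equal to demand: 716 - 1.4Pb = -7 + 9Pb, so Pb = 3615/52.
Sellers receive Ps = 3615/52 + 6 = 3927/52; Q' = 716 − 1.4·(3615/52) = 32171/52.
The subsidy expands output by 32171/52 − 31793/52 = 189/26 past the efficient level; on those units the gap between marginal cost and willingness to pay runs from 0 up to 6.
DWL = ½ × 6 × 189/26 = 567/26.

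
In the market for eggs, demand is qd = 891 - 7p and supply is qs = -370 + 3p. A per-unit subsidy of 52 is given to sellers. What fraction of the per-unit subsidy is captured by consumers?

Consumer share = 0.3

Pre-subsidy: 891 - 7p = -370 + 3p gives p* = 126.1, q* = 8.3.
With the subsidy, sellers receive ps = pb + 52 for each unit, where pb is the price buyers pay.
Supply in terms of pb becomes qs = -370 + 3(pb + 52) = -214 + 3pb. Setting this equal to demand: 891 - 7pb = -214 + 3pb, so pb = 110.5.
Sellers receive ps = 110.5 + 52 = 162.5; q' = 891 − 7·110.5 = 117.5.
Buyers' price falls by p* − pb = 126.1 − 110.5 = 15.6; sellers' price rises by ps − p* = 162.5 − 126.1 = 36.4.
So consumers capture 15.6/52 = 0.3 of each unit of subsidy.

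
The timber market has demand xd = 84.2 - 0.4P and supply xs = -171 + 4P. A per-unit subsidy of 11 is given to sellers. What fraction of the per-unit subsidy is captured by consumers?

Pre-subsidy: 84.2 - 0.4P = -171 + 4P gives P* = 58, x* = 61.
With the subsidy, sellers receive Ps = Pb + 11 for each unit, where Pb is the price buyers pay.
Supply in terms of Pb becomes xs = -171 + 4(Pb + 11) = -127 + 4Pb. Setting this equal to demand: 84.2 - 0.4Pb = -127 + 4Pb, so Pb = 48.
Sellers receive Ps = 48 + 11 = 59; x' = 84.2 − 0.4·48 = 65.
Buyers' price falls by P* − Pb = 58 − 48 = 10; sellers' price rises by Ps − P* = 59 − 58 = 1.
So consumers capture 10/11 = 10/11 of each unit of subsidy.

Consumer share = 10/11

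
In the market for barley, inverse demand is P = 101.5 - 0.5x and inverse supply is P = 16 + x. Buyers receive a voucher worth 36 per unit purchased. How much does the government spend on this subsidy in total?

Government cost = 2916

Pre-subsidy: 101.5 - 0.5x = 16 + x gives x* = 57 and P* = 73.
With the rebate, buyers effectively pay Pb = Ps − 36, where Ps is the price sellers receive.
On the curves, Pb = 101.5 - 0.5x and Ps = 16 + x; the wedge Ps − Pb = 36 gives 16 + x − (101.5 - 0.5x) = 36, so x' = 81.
Then Pb = 101.5 − 0.5·81 = 61 and Ps = 16 + 1·81 = 97.
Government outlay = subsidy × quantity = 36 × 81 = 2916.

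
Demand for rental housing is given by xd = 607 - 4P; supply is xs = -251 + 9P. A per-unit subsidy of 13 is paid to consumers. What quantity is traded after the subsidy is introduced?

Pre-subsidy: 607 - 4P = -251 + 9P gives P* = 66, x* = 343.
With the rebate, buyers effectively pay Pb = Ps − 13, where Ps is the price sellers receive.
Demand in terms of Ps becomes xd = 607 − 4(Ps − 13) = 659 - 4Ps. Setting this equal to supply: 659 - 4Ps = -251 + 9Ps, so Ps = 70.
Buyers pay Pb = 70 − 13 = 57; x' = -251 + 9·70 = 379.

x' = 379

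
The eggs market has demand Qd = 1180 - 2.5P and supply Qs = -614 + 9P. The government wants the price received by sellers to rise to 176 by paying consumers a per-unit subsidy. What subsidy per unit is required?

Required subsidy s = 92 per unit

At a seller price of 176, quantity supplied is -614 + 9·176 = 970.
Buyers absorb 970 only when they pay Pb with 1180 − 2.5·Pb = 970, i.e. Pb = 84.
s = Ps − Pb = 176 − 84 = 92.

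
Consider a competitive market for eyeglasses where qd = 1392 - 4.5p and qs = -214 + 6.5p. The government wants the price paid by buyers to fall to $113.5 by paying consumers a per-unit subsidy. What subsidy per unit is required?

Required subsidy s = $55 per unit

At a buyer price of 113.5, quantity demanded is 1392 − 4.5·113.5 = 881.25.
Sellers supply 881.25 only when they receive ps with -214 + 6.5·ps = 881.25, i.e. ps = 168.5.
s = ps − pb = 168.5 − 113.5 = 55.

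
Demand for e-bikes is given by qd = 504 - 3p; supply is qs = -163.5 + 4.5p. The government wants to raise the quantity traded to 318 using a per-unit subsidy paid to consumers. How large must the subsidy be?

Required subsidy s = 45 per unit

At q = 318, invert demand for the buyer price: pb = (504 − 318)/3 = 62; invert supply for the seller price: ps = (318 − (-163.5))/4.5 = 107.
The subsidy must fill the gap: s = ps − pb = 107 − 62 = 45.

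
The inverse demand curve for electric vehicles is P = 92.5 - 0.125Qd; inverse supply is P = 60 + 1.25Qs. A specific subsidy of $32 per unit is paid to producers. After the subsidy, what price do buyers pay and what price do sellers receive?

Pre-subsidy: 92.5 - 0.125Q = 60 + 1.25Q gives Q* = 260/11 and P* = 985/11.
With the subsidy, sellers receive Ps = Pb + 32 for each unit, where Pb is the price buyers pay.
On the curves, Pb = 92.5 - 0.125Q and Ps = 60 + 1.25Q; the wedge Ps − Pb = 32 gives 60 + 1.25Q − (92.5 - 0.125Q) = 32, so Q' = 516/11.
Then Pb = 92.5 − 0.125·(516/11) = 953/11 and Ps = 60 + 1.25·(516/11) = 1305/11.

Buyers pay 953/11; sellers receive 1305/11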